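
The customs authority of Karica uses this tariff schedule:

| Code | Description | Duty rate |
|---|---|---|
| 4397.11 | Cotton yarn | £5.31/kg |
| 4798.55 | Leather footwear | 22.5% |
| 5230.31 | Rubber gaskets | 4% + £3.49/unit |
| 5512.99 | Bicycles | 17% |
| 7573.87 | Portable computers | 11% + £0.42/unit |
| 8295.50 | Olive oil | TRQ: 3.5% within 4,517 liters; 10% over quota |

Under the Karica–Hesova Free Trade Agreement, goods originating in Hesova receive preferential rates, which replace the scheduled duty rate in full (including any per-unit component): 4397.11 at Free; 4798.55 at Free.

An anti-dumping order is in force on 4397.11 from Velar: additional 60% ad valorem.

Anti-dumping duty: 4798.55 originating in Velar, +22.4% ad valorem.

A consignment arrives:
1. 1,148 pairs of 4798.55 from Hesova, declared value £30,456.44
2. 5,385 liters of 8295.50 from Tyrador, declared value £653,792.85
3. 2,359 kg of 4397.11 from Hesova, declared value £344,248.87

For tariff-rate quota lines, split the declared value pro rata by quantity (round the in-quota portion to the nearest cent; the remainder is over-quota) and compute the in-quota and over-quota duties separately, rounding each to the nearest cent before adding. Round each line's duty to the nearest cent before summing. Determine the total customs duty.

£29,732.70

Line 1 (4798.55, Hesova, 1,148 pairs, £30,456.44):
Base rate for 4798.55 is 22.5%.
Origin Hesova qualifies under the Karica–Hesova agreement and 4798.55 is covered: preferential rate Free applies instead.
The additional-duty order on 4798.55 targets Velar, not Hesova; it does not apply.
Duty = £30,456.44 × 0% = £0.00.
Line 2 (8295.50, Tyrador, 5,385 liters, £653,792.85):
Code 8295.50 is under a tariff-rate quota (threshold 4,517 liters). In-quota: 4,517 liters at 3.5%; over-quota: 868 liters at 10%.
Pro-rata value split: in-quota = £653,792.85 × 4,517/5,385 = £548,408.97; over-quota = £653,792.85 − £548,408.97 = £105,383.88.
In-quota duty = £548,408.97 × 3.5% = £19,194.31. Over-quota duty = £105,383.88 × 10% = £10,538.39.
Line duty = £19,194.31 + £10,538.39 = £29,732.70.
Line 3 (4397.11, Hesova, 2,359 kg, £344,248.87):
Base rate for 4397.11 is £5.31/kg.
Origin Hesova qualifies under the Karica–Hesova agreement and 4397.11 is covered: preferential rate Free applies instead.
The additional-duty order on 4397.11 targets Velar, not Hesova; it does not apply.
Duty = £344,248.87 × 0% = £0.00.
Total = £0.00 + £29,732.70 + £0.00 = £29,732.70.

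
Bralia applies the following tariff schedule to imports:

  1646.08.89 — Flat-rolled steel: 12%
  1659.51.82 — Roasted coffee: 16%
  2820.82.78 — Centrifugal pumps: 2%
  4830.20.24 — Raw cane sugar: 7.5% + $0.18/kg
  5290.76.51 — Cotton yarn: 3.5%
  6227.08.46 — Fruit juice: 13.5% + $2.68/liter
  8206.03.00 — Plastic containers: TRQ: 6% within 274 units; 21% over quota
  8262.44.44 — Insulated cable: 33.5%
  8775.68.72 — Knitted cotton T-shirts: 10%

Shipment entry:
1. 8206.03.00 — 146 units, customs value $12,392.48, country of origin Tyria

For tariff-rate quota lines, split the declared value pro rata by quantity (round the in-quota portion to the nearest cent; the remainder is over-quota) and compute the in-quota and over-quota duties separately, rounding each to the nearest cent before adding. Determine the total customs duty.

$743.55

Line 1 (8206.03.00, Tyria, 146 units, $12,392.48):
Code 8206.03.00 is under a tariff-rate quota (threshold 274 units). Quantity 146 units is within the quota, so the in-quota rate 6% applies to the full value.
Duty = $12,392.48 × 6% = $743.55.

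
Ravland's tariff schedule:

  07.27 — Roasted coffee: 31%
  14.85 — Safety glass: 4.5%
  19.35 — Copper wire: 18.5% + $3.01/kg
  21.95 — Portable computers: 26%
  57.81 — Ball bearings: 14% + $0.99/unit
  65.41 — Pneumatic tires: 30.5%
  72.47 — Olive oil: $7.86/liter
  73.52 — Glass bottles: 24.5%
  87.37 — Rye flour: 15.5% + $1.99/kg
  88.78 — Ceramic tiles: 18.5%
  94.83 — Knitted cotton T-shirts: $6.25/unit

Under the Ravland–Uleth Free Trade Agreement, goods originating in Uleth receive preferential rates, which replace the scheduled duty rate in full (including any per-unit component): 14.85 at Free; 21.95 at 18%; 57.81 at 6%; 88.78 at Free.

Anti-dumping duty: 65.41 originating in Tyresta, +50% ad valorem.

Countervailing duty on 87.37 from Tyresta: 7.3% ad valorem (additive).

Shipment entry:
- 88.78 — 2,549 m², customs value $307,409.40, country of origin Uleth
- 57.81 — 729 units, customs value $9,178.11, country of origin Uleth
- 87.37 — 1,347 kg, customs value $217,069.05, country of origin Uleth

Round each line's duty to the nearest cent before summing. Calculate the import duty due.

Line 1 (88.78, Uleth, 2,549 m², $307,409.40):
Base rate for 88.78 is 18.5%.
Origin Uleth qualifies under the Ravland–Uleth agreement and 88.78 is covered: preferential rate Free applies instead.
Duty = $307,409.40 × 0% = $0.00.
Line 2 (57.81, Uleth, 729 units, $9,178.11):
Base rate for 57.81 is 14% + $0.99/unit.
Origin Uleth qualifies under the Ravland–Uleth agreement and 57.81 is covered: preferential rate 6% applies instead.
Duty = $9,178.11 × 6% = $550.69.
Line 3 (87.37, Uleth, 1,347 kg, $217,069.05):
Base rate for 87.37 is 15.5% + $1.99/kg.
Origin Uleth is the FTA partner but 87.37 is not on the preference list; base rate stands.
The additional-duty order on 87.37 targets Tyresta, not Uleth; it does not apply.
Duty = $217,069.05 × 15.5% + 1,347 × $1.99 = $36,326.23.
Total = $0.00 + $550.69 + $36,326.23 = $36,876.92.

$36,876.92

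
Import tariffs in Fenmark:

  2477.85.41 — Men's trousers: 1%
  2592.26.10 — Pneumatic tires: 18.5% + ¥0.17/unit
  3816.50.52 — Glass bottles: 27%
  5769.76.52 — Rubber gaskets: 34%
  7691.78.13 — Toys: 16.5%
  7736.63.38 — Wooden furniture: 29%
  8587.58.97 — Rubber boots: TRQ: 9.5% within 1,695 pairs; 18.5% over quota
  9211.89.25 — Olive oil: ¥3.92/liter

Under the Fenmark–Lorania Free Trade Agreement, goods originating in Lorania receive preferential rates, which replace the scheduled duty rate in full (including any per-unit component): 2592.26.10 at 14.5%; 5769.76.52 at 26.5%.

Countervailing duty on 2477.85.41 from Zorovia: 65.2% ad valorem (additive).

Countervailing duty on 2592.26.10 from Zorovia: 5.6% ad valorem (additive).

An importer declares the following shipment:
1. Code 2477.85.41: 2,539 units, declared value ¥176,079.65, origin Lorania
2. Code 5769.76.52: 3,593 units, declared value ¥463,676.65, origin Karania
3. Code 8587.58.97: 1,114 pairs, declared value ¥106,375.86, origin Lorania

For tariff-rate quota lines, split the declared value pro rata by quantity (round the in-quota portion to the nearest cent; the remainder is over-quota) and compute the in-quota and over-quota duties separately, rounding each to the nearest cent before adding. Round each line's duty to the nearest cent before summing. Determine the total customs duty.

¥169,516.57

Line 1 (2477.85.41, Lorania, 2,539 units, ¥176,079.65):
Base rate for 2477.85.41 is 1%.
Origin Lorania is the FTA partner but 2477.85.41 is not on the preference list; base rate stands.
The additional-duty order on 2477.85.41 targets Zorovia, not Lorania; it does not apply.
Duty = ¥176,079.65 × 1% = ¥1,760.80.
Line 2 (5769.76.52, Karania, 3,593 units, ¥463,676.65):
Base rate for 5769.76.52 is 34%.
5769.76.52 has an FTA preferential rate, but origin Karania is not Lorania; base rate stands.
Duty = ¥463,676.65 × 34% = ¥157,650.06.
Line 3 (8587.58.97, Lorania, 1,114 pairs, ¥106,375.86):
Code 8587.58.97 is under a tariff-rate quota (threshold 1,695 pairs). Quantity 1,114 pairs is within the quota, so the in-quota rate 9.5% applies to the full value.
Duty = ¥106,375.86 × 9.5% = ¥10,105.71.
Total = ¥1,760.80 + ¥157,650.06 + ¥10,105.71 = ¥169,516.57.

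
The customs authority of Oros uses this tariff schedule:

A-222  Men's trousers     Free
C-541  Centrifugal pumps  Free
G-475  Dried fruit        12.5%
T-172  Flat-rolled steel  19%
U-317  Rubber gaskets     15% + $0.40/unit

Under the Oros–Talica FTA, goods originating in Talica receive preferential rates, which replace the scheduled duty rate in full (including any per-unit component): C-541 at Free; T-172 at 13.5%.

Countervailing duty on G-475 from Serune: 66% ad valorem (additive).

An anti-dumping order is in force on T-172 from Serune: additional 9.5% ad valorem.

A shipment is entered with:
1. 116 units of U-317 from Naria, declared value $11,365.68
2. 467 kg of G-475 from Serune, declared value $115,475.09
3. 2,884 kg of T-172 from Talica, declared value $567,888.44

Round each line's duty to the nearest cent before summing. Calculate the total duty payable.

$169,064.14

Line 1 (U-317, Naria, 116 units, $11,365.68):
Base rate for U-317 is 15% + $0.40/unit.
Duty = $11,365.68 × 15% + 116 × $0.40 = $1,751.25.
Line 2 (G-475, Serune, 467 kg, $115,475.09):
Base rate for G-475 is 12.5%.
Additional duty on G-475 from Serune: +66%. Applied ad valorem rate: 12.5% + 66% = 78.5%.
Duty = $115,475.09 × 78.5% = $90,647.95.
Line 3 (T-172, Talica, 2,884 kg, $567,888.44):
Base rate for T-172 is 19%.
Origin Talica qualifies under the Oros–Talica agreement and T-172 is covered: preferential rate 13.5% applies instead.
The additional-duty order on T-172 targets Serune, not Talica; it does not apply.
Duty = $567,888.44 × 13.5% = $76,664.94.
Total = $1,751.25 + $90,647.95 + $76,664.94 = $169,064.14.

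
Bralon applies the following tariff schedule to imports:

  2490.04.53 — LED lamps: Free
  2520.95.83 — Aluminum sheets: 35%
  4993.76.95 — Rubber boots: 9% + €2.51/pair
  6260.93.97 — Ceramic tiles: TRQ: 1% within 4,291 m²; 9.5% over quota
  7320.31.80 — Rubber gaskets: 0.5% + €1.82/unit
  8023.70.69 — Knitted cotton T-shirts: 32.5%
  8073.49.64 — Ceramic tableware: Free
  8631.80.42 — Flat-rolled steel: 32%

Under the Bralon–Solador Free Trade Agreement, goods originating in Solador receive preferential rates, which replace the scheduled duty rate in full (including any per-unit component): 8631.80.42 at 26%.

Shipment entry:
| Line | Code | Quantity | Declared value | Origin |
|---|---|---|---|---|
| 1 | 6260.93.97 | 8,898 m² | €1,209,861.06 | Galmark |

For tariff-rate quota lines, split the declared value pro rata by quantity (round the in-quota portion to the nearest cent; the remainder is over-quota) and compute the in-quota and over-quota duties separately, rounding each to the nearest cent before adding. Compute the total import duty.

Line 1 (6260.93.97, Galmark, 8,898 m², €1,209,861.06):
Code 6260.93.97 is under a tariff-rate quota (threshold 4,291 m²). In-quota: 4,291 m² at 1%; over-quota: 4,607 m² at 9.5%.
Pro-rata value split: in-quota = €1,209,861.06 × 4,291/8,898 = €583,447.27; over-quota = €1,209,861.06 − €583,447.27 = €626,413.79.
In-quota duty = €583,447.27 × 1% = €5,834.47. Over-quota duty = €626,413.79 × 9.5% = €59,509.31.
Line duty = €5,834.47 + €59,509.31 = €65,343.78.

€65,343.78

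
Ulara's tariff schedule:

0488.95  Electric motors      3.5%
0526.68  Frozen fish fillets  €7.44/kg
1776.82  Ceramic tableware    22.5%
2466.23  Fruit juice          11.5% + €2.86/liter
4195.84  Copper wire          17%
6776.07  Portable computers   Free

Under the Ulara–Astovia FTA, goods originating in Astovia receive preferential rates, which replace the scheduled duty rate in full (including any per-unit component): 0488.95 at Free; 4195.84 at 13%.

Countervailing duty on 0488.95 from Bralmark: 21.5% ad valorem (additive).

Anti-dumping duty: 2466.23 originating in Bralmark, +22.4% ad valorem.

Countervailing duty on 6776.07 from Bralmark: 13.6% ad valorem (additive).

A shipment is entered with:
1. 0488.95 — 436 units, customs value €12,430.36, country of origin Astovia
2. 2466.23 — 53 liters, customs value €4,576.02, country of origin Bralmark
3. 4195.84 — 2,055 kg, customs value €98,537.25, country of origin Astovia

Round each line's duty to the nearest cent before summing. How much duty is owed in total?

€14,512.69

Line 1 (0488.95, Astovia, 436 units, €12,430.36):
Base rate for 0488.95 is 3.5%.
Origin Astovia qualifies under the Ulara–Astovia agreement and 0488.95 is covered: preferential rate Free applies instead.
The additional-duty order on 0488.95 targets Bralmark, not Astovia; it does not apply.
Duty = €12,430.36 × 0% = €0.00.
Line 2 (2466.23, Bralmark, 53 liters, €4,576.02):
Base rate for 2466.23 is 11.5% + €2.86/liter.
Additional duty on 2466.23 from Bralmark: +22.4%. Applied ad valorem rate: 11.5% + 22.4% = 33.9%.
Duty = €4,576.02 × 33.9% + 53 × €2.86 = €1,702.85.
Line 3 (4195.84, Astovia, 2,055 kg, €98,537.25):
Base rate for 4195.84 is 17%.
Origin Astovia qualifies under the Ulara–Astovia agreement and 4195.84 is covered: preferential rate 13% applies instead.
Duty = €98,537.25 × 13% = €12,809.84.
Total = €0.00 + €1,702.85 + €12,809.84 = €14,512.69.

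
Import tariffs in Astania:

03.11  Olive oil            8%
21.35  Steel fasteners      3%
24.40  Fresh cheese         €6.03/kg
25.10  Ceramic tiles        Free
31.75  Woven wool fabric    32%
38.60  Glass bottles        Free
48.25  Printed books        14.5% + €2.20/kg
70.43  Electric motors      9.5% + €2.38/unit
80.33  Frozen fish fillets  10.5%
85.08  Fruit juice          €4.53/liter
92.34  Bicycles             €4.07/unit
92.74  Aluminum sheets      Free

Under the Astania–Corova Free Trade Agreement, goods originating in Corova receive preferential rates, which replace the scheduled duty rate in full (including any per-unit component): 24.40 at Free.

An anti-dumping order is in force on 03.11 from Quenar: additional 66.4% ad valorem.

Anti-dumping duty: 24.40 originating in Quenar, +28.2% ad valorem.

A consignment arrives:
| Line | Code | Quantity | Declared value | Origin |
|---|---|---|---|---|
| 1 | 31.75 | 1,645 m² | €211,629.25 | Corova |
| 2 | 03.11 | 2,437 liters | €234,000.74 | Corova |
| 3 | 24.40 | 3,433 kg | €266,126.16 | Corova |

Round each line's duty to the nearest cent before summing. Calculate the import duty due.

Line 1 (31.75, Corova, 1,645 m², €211,629.25):
Base rate for 31.75 is 32%.
Origin Corova is the FTA partner but 31.75 is not on the preference list; base rate stands.
Duty = €211,629.25 × 32% = €67,721.36.
Line 2 (03.11, Corova, 2,437 liters, €234,000.74):
Base rate for 03.11 is 8%.
Origin Corova is the FTA partner but 03.11 is not on the preference list; base rate stands.
The additional-duty order on 03.11 targets Quenar, not Corova; it does not apply.
Duty = €234,000.74 × 8% = €18,720.06.
Line 3 (24.40, Corova, 3,433 kg, €266,126.16):
Base rate for 24.40 is €6.03/kg.
Origin Corova qualifies under the Astania–Corova agreement and 24.40 is covered: preferential rate Free applies instead.
The additional-duty order on 24.40 targets Quenar, not Corova; it does not apply.
Duty = €266,126.16 × 0% = €0.00.
Total = €67,721.36 + €18,720.06 + €0.00 = €86,441.42.

€86,441.42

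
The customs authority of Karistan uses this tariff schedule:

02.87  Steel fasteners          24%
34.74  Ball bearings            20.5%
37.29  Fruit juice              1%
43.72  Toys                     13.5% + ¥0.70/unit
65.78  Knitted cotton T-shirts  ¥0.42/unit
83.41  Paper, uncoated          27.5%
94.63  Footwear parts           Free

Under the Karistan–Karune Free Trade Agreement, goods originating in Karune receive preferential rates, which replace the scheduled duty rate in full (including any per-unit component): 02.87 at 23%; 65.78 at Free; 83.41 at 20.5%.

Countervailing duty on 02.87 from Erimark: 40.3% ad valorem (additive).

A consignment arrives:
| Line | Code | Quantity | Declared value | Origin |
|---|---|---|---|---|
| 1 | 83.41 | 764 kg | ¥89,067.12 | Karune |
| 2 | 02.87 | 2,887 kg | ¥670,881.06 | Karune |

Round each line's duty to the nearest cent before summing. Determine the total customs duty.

¥172,561.40

Line 1 (83.41, Karune, 764 kg, ¥89,067.12):
Base rate for 83.41 is 27.5%.
Origin Karune qualifies under the Karistan–Karune agreement and 83.41 is covered: preferential rate 20.5% applies instead.
Duty = ¥89,067.12 × 20.5% = ¥18,258.76.
Line 2 (02.87, Karune, 2,887 kg, ¥670,881.06):
Base rate for 02.87 is 24%.
Origin Karune qualifies under the Karistan–Karune agreement and 02.87 is covered: preferential rate 23% applies instead.
The additional-duty order on 02.87 targets Erimark, not Karune; it does not apply.
Duty = ¥670,881.06 × 23% = ¥154,302.64.
Total = ¥18,258.76 + ¥154,302.64 = ¥172,561.40.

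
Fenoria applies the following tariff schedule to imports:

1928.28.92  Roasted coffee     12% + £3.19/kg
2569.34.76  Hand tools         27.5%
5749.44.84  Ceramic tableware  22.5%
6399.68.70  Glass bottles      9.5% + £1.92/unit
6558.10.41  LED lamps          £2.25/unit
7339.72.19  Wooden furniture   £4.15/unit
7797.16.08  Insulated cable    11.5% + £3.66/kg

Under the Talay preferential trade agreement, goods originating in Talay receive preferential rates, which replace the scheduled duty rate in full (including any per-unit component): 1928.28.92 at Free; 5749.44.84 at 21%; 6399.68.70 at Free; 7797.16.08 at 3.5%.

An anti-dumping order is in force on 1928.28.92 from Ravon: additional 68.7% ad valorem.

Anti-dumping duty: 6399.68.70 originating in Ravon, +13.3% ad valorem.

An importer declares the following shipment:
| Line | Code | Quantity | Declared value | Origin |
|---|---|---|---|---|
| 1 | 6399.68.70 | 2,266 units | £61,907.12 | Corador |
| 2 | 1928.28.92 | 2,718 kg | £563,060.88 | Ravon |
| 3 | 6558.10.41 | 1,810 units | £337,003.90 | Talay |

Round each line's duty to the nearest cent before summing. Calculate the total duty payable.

£477,364.95

Line 1 (6399.68.70, Corador, 2,266 units, £61,907.12):
Base rate for 6399.68.70 is 9.5% + £1.92/unit.
6399.68.70 has an FTA preferential rate, but origin Corador is not Talay; base rate stands.
The additional-duty order on 6399.68.70 targets Ravon, not Corador; it does not apply.
Duty = £61,907.12 × 9.5% + 2,266 × £1.92 = £10,231.90.
Line 2 (1928.28.92, Ravon, 2,718 kg, £563,060.88):
Base rate for 1928.28.92 is 12% + £3.19/kg.
1928.28.92 has an FTA preferential rate, but origin Ravon is not Talay; base rate stands.
Additional duty on 1928.28.92 from Ravon: +68.7%. Applied ad valorem rate: 12% + 68.7% = 80.7%.
Duty = £563,060.88 × 80.7% + 2,718 × £3.19 = £463,060.55.
Line 3 (6558.10.41, Talay, 1,810 units, £337,003.90):
Base rate for 6558.10.41 is £2.25/unit.
Origin Talay is the FTA partner but 6558.10.41 is not on the preference list; base rate stands.
Duty = 1,810 × £2.25 = £4,072.50.
Total = £10,231.90 + £463,060.55 + £4,072.50 = £477,364.95.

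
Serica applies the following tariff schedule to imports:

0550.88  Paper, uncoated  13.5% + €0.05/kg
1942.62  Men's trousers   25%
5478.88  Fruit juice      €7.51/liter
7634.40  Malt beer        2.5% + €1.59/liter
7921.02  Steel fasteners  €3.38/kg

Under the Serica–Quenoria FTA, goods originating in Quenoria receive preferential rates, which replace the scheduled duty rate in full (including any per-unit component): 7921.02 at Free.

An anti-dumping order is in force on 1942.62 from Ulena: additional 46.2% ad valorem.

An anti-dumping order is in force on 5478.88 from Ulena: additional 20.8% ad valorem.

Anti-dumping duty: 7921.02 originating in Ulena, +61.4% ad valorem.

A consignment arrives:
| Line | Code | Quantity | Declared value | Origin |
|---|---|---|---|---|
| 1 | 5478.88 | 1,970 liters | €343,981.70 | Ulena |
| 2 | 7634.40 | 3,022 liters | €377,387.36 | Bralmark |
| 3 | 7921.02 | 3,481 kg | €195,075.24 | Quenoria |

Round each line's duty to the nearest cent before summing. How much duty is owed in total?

Line 1 (5478.88, Ulena, 1,970 liters, €343,981.70):
Base rate for 5478.88 is €7.51/liter.
Additional duty on 5478.88 from Ulena: +20.8% ad valorem. Applied ad valorem rate = 20.8%.
Duty = €343,981.70 × 20.8% + 1,970 × €7.51 = €86,342.89.
Line 2 (7634.40, Bralmark, 3,022 liters, €377,387.36):
Base rate for 7634.40 is 2.5% + €1.59/liter.
Duty = €377,387.36 × 2.5% + 3,022 × €1.59 = €14,239.66.
Line 3 (7921.02, Quenoria, 3,481 kg, €195,075.24):
Base rate for 7921.02 is €3.38/kg.
Origin Quenoria qualifies under the Serica–Quenoria agreement and 7921.02 is covered: preferential rate Free applies instead.
The additional-duty order on 7921.02 targets Ulena, not Quenoria; it does not apply.
Duty = €195,075.24 × 0% = €0.00.
Total = €86,342.89 + €14,239.66 + €0.00 = €100,582.55.

€100,582.55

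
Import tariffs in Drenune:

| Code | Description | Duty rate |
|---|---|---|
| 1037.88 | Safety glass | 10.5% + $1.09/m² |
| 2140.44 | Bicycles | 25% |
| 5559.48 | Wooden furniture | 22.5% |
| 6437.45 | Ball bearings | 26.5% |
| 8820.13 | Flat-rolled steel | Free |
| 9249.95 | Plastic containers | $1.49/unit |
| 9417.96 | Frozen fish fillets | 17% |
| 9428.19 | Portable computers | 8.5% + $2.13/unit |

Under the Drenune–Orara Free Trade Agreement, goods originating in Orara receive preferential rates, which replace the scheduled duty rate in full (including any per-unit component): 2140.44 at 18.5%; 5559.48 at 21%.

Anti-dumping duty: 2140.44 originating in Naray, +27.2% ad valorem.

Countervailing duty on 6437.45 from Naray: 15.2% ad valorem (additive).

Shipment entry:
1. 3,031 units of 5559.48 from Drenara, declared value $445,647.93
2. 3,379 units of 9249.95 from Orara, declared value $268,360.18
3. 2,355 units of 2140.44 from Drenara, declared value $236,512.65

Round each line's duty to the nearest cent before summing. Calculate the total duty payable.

Line 1 (5559.48, Drenara, 3,031 units, $445,647.93):
Base rate for 5559.48 is 22.5%.
5559.48 has an FTA preferential rate, but origin Drenara is not Orara; base rate stands.
Duty = $445,647.93 × 22.5% = $100,270.78.
Line 2 (9249.95, Orara, 3,379 units, $268,360.18):
Base rate for 9249.95 is $1.49/unit.
Origin Orara is the FTA partner but 9249.95 is not on the preference list; base rate stands.
Duty = 3,379 × $1.49 = $5,034.71.
Line 3 (2140.44, Drenara, 2,355 units, $236,512.65):
Base rate for 2140.44 is 25%.
2140.44 has an FTA preferential rate, but origin Drenara is not Orara; base rate stands.
The additional-duty order on 2140.44 targets Naray, not Drenara; it does not apply.
Duty = $236,512.65 × 25% = $59,128.16.
Total = $100,270.78 + $5,034.71 + $59,128.16 = $164,433.65.

$164,433.65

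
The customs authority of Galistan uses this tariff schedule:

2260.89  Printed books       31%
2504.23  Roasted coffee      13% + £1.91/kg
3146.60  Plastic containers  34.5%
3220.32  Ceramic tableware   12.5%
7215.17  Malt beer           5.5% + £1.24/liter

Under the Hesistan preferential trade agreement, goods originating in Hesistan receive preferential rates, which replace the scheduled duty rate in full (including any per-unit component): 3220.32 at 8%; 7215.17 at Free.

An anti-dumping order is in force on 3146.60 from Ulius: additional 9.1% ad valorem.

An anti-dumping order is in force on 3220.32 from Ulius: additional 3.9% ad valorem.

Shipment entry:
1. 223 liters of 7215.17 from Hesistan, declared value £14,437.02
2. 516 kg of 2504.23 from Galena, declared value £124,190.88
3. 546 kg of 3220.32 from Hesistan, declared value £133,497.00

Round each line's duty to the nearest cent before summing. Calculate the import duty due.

£27,810.13

Line 1 (7215.17, Hesistan, 223 liters, £14,437.02):
Base rate for 7215.17 is 5.5% + £1.24/liter.
Origin Hesistan qualifies under the Galistan–Hesistan agreement and 7215.17 is covered: preferential rate Free applies instead.
Duty = £14,437.02 × 0% = £0.00.
Line 2 (2504.23, Galena, 516 kg, £124,190.88):
Base rate for 2504.23 is 13% + £1.91/kg.
Duty = £124,190.88 × 13% + 516 × £1.91 = £17,130.37.
Line 3 (3220.32, Hesistan, 546 kg, £133,497.00):
Base rate for 3220.32 is 12.5%.
Origin Hesistan qualifies under the Galistan–Hesistan agreement and 3220.32 is covered: preferential rate 8% applies instead.
The additional-duty order on 3220.32 targets Ulius, not Hesistan; it does not apply.
Duty = £133,497.00 × 8% = £10,679.76.
Total = £0.00 + £17,130.37 + £10,679.76 = £27,810.13.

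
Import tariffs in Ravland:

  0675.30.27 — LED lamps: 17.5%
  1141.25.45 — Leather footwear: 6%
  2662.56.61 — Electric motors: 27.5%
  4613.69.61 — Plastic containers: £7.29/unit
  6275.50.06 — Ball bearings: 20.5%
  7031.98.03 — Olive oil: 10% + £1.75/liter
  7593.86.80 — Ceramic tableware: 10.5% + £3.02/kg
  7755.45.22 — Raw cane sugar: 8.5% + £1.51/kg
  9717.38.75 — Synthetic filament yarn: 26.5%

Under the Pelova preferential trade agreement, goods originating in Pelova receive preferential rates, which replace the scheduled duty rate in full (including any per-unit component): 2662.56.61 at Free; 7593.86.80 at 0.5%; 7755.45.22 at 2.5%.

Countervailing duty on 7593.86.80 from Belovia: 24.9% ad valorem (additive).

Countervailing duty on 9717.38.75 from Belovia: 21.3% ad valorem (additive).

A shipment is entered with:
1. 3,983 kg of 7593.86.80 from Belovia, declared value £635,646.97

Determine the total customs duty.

£237,047.69

Line 1 (7593.86.80, Belovia, 3,983 kg, £635,646.97):
Base rate for 7593.86.80 is 10.5% + £3.02/kg.
7593.86.80 has an FTA preferential rate, but origin Belovia is not Pelova; base rate stands.
Additional duty on 7593.86.80 from Belovia: +24.9%. Applied ad valorem rate: 10.5% + 24.9% = 35.4%.
Duty = £635,646.97 × 35.4% + 3,983 × £3.02 = £237,047.69.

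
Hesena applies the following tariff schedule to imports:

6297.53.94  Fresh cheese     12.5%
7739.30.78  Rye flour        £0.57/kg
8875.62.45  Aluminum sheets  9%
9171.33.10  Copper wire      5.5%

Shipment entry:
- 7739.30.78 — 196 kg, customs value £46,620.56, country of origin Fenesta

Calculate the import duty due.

Line 1 (7739.30.78, Fenesta, 196 kg, £46,620.56):
Base rate for 7739.30.78 is £0.57/kg.
Duty = 196 × £0.57 = £111.72.

£111.72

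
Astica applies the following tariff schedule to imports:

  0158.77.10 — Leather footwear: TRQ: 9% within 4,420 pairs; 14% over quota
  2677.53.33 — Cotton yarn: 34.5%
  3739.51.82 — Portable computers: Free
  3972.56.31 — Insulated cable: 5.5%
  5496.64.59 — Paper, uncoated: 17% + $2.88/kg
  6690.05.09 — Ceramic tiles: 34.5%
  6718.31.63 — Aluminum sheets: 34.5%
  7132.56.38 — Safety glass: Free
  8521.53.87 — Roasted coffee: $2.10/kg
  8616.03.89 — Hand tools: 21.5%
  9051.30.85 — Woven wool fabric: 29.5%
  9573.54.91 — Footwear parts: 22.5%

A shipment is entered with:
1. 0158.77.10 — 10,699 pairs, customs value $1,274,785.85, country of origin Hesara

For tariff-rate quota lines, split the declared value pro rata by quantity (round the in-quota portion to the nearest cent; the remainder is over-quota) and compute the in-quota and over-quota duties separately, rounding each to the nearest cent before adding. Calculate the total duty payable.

$152,137.87

Line 1 (0158.77.10, Hesara, 10,699 pairs, $1,274,785.85):
Code 0158.77.10 is under a tariff-rate quota (threshold 4,420 pairs). In-quota: 4,420 pairs at 9%; over-quota: 6,279 pairs at 14%.
Pro-rata value split: in-quota = $1,274,785.85 × 4,420/10,699 = $526,643.00; over-quota = $1,274,785.85 − $526,643.00 = $748,142.85.
In-quota duty = $526,643.00 × 9% = $47,397.87. Over-quota duty = $748,142.85 × 14% = $104,740.00.
Line duty = $47,397.87 + $104,740.00 = $152,137.87.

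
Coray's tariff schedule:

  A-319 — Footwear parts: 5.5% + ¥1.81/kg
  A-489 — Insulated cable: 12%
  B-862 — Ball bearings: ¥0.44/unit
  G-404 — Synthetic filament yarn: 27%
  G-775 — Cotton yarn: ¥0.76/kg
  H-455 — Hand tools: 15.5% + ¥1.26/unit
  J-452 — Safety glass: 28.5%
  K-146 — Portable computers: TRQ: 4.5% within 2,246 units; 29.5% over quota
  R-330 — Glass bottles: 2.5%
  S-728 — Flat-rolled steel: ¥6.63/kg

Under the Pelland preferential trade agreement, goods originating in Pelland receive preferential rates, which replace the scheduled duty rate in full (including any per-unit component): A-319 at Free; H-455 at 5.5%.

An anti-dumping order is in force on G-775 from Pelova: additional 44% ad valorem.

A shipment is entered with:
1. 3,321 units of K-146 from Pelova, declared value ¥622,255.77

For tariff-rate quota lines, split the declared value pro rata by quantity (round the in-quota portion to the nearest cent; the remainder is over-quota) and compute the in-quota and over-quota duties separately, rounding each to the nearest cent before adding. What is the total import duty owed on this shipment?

¥78,357.20

Line 1 (K-146, Pelova, 3,321 units, ¥622,255.77):
Code K-146 is under a tariff-rate quota (threshold 2,246 units). In-quota: 2,246 units at 4.5%; over-quota: 1,075 units at 29.5%.
Pro-rata value split: in-quota = ¥622,255.77 × 2,246/3,321 = ¥420,833.02; over-quota = ¥622,255.77 − ¥420,833.02 = ¥201,422.75.
In-quota duty = ¥420,833.02 × 4.5% = ¥18,937.49. Over-quota duty = ¥201,422.75 × 29.5% = ¥59,419.71.
Line duty = ¥18,937.49 + ¥59,419.71 = ¥78,357.20.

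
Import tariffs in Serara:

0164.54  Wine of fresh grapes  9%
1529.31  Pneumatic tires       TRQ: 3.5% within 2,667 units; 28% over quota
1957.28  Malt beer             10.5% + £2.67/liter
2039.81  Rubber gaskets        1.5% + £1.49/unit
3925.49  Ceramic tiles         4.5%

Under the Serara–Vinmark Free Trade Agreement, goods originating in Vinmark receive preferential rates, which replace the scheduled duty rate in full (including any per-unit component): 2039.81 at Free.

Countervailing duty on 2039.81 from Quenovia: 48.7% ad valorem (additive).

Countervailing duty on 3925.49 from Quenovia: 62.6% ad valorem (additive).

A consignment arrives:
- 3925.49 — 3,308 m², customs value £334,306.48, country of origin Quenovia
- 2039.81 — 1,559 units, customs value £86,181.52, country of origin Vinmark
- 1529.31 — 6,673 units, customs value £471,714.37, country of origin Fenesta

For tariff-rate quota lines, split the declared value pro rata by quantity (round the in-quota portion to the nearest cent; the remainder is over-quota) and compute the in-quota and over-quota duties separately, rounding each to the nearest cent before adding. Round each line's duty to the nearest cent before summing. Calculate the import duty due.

£310,209.77

Line 1 (3925.49, Quenovia, 3,308 m², £334,306.48):
Base rate for 3925.49 is 4.5%.
Additional duty on 3925.49 from Quenovia: +62.6%. Applied ad valorem rate: 4.5% + 62.6% = 67.1%.
Duty = £334,306.48 × 67.1% = £224,319.65.
Line 2 (2039.81, Vinmark, 1,559 units, £86,181.52):
Base rate for 2039.81 is 1.5% + £1.49/unit.
Origin Vinmark qualifies under the Serara–Vinmark agreement and 2039.81 is covered: preferential rate Free applies instead.
The additional-duty order on 2039.81 targets Quenovia, not Vinmark; it does not apply.
Duty = £86,181.52 × 0% = £0.00.
Line 3 (1529.31, Fenesta, 6,673 units, £471,714.37):
Code 1529.31 is under a tariff-rate quota (threshold 2,667 units). In-quota: 2,667 units at 3.5%; over-quota: 4,006 units at 28%.
Pro-rata value split: in-quota = £471,714.37 × 2,667/6,673 = £188,530.23; over-quota = £471,714.37 − £188,530.23 = £283,184.14.
In-quota duty = £188,530.23 × 3.5% = £6,598.56. Over-quota duty = £283,184.14 × 28% = £79,291.56.
Line duty = £6,598.56 + £79,291.56 = £85,890.12.
Total = £224,319.65 + £0.00 + £85,890.12 = £310,209.77.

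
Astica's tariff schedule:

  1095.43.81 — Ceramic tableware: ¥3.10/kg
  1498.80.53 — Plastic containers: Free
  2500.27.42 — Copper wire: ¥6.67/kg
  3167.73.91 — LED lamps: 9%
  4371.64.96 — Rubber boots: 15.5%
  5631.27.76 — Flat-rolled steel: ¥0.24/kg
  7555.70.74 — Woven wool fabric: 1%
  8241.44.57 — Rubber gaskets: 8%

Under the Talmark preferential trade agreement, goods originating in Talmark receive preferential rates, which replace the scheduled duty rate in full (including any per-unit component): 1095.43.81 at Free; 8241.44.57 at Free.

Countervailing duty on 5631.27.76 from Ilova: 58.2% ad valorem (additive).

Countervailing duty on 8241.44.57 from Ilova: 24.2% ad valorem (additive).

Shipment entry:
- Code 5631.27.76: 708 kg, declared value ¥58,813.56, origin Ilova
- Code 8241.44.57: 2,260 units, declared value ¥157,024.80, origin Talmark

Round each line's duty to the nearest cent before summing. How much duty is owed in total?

¥34,399.41

Line 1 (5631.27.76, Ilova, 708 kg, ¥58,813.56):
Base rate for 5631.27.76 is ¥0.24/kg.
Additional duty on 5631.27.76 from Ilova: +58.2% ad valorem. Applied ad valorem rate = 58.2%.
Duty = ¥58,813.56 × 58.2% + 708 × ¥0.24 = ¥34,399.41.
Line 2 (8241.44.57, Talmark, 2,260 units, ¥157,024.80):
Base rate for 8241.44.57 is 8%.
Origin Talmark qualifies under the Astica–Talmark agreement and 8241.44.57 is covered: preferential rate Free applies instead.
The additional-duty order on 8241.44.57 targets Ilova, not Talmark; it does not apply.
Duty = ¥157,024.80 × 0% = ¥0.00.
Total = ¥34,399.41 + ¥0.00 = ¥34,399.41.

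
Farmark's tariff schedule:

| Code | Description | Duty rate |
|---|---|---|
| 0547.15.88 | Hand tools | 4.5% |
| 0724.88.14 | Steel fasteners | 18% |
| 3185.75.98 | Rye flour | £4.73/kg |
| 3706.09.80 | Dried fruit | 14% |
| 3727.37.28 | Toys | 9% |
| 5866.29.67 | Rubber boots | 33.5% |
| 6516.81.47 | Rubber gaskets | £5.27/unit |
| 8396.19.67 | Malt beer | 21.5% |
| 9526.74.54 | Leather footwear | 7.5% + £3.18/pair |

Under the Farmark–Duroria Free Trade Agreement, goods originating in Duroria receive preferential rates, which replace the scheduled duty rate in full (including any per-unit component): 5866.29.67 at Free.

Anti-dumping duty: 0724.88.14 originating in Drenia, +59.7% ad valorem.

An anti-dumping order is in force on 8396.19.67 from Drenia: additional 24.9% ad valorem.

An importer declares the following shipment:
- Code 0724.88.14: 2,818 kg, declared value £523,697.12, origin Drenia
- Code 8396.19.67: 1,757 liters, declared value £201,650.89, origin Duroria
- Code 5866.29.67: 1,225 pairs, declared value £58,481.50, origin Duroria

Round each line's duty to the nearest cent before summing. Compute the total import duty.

Line 1 (0724.88.14, Drenia, 2,818 kg, £523,697.12):
Base rate for 0724.88.14 is 18%.
Additional duty on 0724.88.14 from Drenia: +59.7%. Applied ad valorem rate: 18% + 59.7% = 77.7%.
Duty = £523,697.12 × 77.7% = £406,912.66.
Line 2 (8396.19.67, Duroria, 1,757 liters, £201,650.89):
Base rate for 8396.19.67 is 21.5%.
Origin Duroria is the FTA partner but 8396.19.67 is not on the preference list; base rate stands.
The additional-duty order on 8396.19.67 targets Drenia, not Duroria; it does not apply.
Duty = £201,650.89 × 21.5% = £43,354.94.
Line 3 (5866.29.67, Duroria, 1,225 pairs, £58,481.50):
Base rate for 5866.29.67 is 33.5%.
Origin Duroria qualifies under the Farmark–Duroria agreement and 5866.29.67 is covered: preferential rate Free applies instead.
Duty = £58,481.50 × 0% = £0.00.
Total = £406,912.66 + £43,354.94 + £0.00 = £450,267.60.

£450,267.60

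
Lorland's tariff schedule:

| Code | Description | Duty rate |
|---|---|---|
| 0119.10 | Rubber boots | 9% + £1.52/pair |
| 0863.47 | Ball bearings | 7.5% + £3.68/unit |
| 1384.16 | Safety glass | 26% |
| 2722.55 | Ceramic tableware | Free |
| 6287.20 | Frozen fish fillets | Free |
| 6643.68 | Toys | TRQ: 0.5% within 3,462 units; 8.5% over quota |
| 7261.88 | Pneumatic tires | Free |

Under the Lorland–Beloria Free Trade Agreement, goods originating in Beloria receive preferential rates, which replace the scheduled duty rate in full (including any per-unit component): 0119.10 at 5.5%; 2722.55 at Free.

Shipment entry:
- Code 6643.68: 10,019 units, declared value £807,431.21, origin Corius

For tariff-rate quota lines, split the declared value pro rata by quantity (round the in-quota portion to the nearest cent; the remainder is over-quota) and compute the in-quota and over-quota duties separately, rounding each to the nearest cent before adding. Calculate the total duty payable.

Line 1 (6643.68, Corius, 10,019 units, £807,431.21):
Code 6643.68 is under a tariff-rate quota (threshold 3,462 units). In-quota: 3,462 units at 0.5%; over-quota: 6,557 units at 8.5%.
Pro-rata value split: in-quota = £807,431.21 × 3,462/10,019 = £279,002.58; over-quota = £807,431.21 − £279,002.58 = £528,428.63.
In-quota duty = £279,002.58 × 0.5% = £1,395.01. Over-quota duty = £528,428.63 × 8.5% = £44,916.43.
Line duty = £1,395.01 + £44,916.43 = £46,311.44.

£46,311.44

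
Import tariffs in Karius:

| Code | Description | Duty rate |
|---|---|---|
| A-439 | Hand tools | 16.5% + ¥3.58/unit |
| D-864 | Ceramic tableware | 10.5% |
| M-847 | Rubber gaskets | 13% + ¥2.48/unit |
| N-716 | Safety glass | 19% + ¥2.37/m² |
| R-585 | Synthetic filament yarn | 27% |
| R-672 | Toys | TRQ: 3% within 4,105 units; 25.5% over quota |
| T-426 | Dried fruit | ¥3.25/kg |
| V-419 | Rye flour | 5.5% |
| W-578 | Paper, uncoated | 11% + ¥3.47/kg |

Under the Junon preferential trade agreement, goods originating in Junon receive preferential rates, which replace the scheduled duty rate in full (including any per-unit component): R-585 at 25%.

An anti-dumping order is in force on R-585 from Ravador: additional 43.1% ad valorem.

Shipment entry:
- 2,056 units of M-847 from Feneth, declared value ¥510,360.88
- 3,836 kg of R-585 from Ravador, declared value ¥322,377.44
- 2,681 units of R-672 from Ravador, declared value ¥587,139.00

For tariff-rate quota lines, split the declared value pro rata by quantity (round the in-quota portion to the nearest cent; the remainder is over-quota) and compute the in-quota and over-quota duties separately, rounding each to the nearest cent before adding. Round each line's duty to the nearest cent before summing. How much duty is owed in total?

¥315,046.55

Line 1 (M-847, Feneth, 2,056 units, ¥510,360.88):
Base rate for M-847 is 13% + ¥2.48/unit.
Duty = ¥510,360.88 × 13% + 2,056 × ¥2.48 = ¥71,445.79.
Line 2 (R-585, Ravador, 3,836 kg, ¥322,377.44):
Base rate for R-585 is 27%.
R-585 has an FTA preferential rate, but origin Ravador is not Junon; base rate stands.
Additional duty on R-585 from Ravador: +43.1%. Applied ad valorem rate: 27% + 43.1% = 70.1%.
Duty = ¥322,377.44 × 70.1% = ¥225,986.59.
Line 3 (R-672, Ravador, 2,681 units, ¥587,139.00):
Code R-672 is under a tariff-rate quota (threshold 4,105 units). Quantity 2,681 units is within the quota, so the in-quota rate 3% applies to the full value.
Duty = ¥587,139.00 × 3% = ¥17,614.17.
Total = ¥71,445.79 + ¥225,986.59 + ¥17,614.17 = ¥315,046.55.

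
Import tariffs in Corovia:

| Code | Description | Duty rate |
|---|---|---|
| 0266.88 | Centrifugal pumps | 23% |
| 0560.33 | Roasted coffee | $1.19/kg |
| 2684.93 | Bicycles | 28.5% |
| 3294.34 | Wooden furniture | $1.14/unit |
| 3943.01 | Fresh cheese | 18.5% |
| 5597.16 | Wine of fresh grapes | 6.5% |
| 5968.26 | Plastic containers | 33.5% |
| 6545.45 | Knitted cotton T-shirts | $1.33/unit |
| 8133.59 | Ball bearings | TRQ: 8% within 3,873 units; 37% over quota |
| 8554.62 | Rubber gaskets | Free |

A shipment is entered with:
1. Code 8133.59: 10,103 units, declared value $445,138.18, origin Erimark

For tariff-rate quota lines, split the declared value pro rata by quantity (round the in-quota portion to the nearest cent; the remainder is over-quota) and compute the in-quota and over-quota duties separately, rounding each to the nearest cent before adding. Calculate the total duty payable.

$115,214.26

Line 1 (8133.59, Erimark, 10,103 units, $445,138.18):
Code 8133.59 is under a tariff-rate quota (threshold 3,873 units). In-quota: 3,873 units at 8%; over-quota: 6,230 units at 37%.
Pro-rata value split: in-quota = $445,138.18 × 3,873/10,103 = $170,644.38; over-quota = $445,138.18 − $170,644.38 = $274,493.80.
In-quota duty = $170,644.38 × 8% = $13,651.55. Over-quota duty = $274,493.80 × 37% = $101,562.71.
Line duty = $13,651.55 + $101,562.71 = $115,214.26.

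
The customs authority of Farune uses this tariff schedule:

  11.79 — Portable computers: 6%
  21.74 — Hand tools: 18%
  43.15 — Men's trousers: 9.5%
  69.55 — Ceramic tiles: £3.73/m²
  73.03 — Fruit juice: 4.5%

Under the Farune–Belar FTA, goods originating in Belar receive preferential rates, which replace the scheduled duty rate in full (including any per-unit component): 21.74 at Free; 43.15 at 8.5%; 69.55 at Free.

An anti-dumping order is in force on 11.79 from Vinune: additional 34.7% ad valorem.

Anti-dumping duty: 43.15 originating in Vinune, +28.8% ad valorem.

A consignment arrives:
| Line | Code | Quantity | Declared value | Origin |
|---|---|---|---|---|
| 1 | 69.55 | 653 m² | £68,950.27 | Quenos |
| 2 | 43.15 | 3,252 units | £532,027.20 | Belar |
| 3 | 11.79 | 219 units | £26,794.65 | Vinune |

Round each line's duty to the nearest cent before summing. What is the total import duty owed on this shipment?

£58,563.42

Line 1 (69.55, Quenos, 653 m², £68,950.27):
Base rate for 69.55 is £3.73/m².
69.55 has an FTA preferential rate, but origin Quenos is not Belar; base rate stands.
Duty = 653 × £3.73 = £2,435.69.
Line 2 (43.15, Belar, 3,252 units, £532,027.20):
Base rate for 43.15 is 9.5%.
Origin Belar qualifies under the Farune–Belar agreement and 43.15 is covered: preferential rate 8.5% applies instead.
The additional-duty order on 43.15 targets Vinune, not Belar; it does not apply.
Duty = £532,027.20 × 8.5% = £45,222.31.
Line 3 (11.79, Vinune, 219 units, £26,794.65):
Base rate for 11.79 is 6%.
Additional duty on 11.79 from Vinune: +34.7%. Applied ad valorem rate: 6% + 34.7% = 40.7%.
Duty = £26,794.65 × 40.7% = £10,905.42.
Total = £2,435.69 + £45,222.31 + £10,905.42 = £58,563.42.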